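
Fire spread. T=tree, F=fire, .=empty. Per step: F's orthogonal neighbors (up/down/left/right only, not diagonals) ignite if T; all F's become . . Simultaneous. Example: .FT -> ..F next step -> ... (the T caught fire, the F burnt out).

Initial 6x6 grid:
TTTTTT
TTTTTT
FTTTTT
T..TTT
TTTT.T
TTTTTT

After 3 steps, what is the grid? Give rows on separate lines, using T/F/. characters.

Step 1: 3 trees catch fire, 1 burn out
  TTTTTT
  FTTTTT
  .FTTTT
  F..TTT
  TTTT.T
  TTTTTT
Step 2: 4 trees catch fire, 3 burn out
  FTTTTT
  .FTTTT
  ..FTTT
  ...TTT
  FTTT.T
  TTTTTT
Step 3: 5 trees catch fire, 4 burn out
  .FTTTT
  ..FTTT
  ...FTT
  ...TTT
  .FTT.T
  FTTTTT

.FTTTT
..FTTT
...FTT
...TTT
.FTT.T
FTTTTT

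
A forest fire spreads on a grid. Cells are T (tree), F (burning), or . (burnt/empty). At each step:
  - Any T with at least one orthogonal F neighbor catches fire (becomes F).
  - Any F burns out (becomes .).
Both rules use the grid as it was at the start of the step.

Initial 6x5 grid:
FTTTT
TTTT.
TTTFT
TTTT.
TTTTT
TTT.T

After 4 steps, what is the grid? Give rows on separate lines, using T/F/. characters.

Step 1: 6 trees catch fire, 2 burn out
  .FTTT
  FTTF.
  TTF.F
  TTTF.
  TTTTT
  TTT.T
Step 2: 8 trees catch fire, 6 burn out
  ..FFT
  .FF..
  FF...
  TTF..
  TTTFT
  TTT.T
Step 3: 5 trees catch fire, 8 burn out
  ....F
  .....
  .....
  FF...
  TTF.F
  TTT.T
Step 4: 4 trees catch fire, 5 burn out
  .....
  .....
  .....
  .....
  FF...
  TTF.F

.....
.....
.....
.....
FF...
TTF.F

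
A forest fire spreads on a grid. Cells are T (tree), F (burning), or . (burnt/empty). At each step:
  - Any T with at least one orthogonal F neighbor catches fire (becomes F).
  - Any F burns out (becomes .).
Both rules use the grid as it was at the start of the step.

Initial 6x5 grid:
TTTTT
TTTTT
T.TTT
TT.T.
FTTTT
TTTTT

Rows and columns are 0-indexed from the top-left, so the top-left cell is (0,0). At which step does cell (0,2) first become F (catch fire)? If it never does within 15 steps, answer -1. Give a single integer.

Step 1: cell (0,2)='T' (+3 fires, +1 burnt)
Step 2: cell (0,2)='T' (+4 fires, +3 burnt)
Step 3: cell (0,2)='T' (+3 fires, +4 burnt)
Step 4: cell (0,2)='T' (+5 fires, +3 burnt)
Step 5: cell (0,2)='T' (+4 fires, +5 burnt)
Step 6: cell (0,2)='F' (+4 fires, +4 burnt)
  -> target ignites at step 6
Step 7: cell (0,2)='.' (+2 fires, +4 burnt)
Step 8: cell (0,2)='.' (+1 fires, +2 burnt)
Step 9: cell (0,2)='.' (+0 fires, +1 burnt)
  fire out at step 9

6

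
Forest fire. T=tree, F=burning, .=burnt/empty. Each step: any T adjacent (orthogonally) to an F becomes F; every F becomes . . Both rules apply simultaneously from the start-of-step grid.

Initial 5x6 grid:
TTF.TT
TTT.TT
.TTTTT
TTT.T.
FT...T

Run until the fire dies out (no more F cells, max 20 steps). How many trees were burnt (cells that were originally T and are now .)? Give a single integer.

Step 1: +4 fires, +2 burnt (F count now 4)
Step 2: +4 fires, +4 burnt (F count now 4)
Step 3: +4 fires, +4 burnt (F count now 4)
Step 4: +1 fires, +4 burnt (F count now 1)
Step 5: +3 fires, +1 burnt (F count now 3)
Step 6: +2 fires, +3 burnt (F count now 2)
Step 7: +1 fires, +2 burnt (F count now 1)
Step 8: +0 fires, +1 burnt (F count now 0)
Fire out after step 8
Initially T: 20, now '.': 29
Total burnt (originally-T cells now '.'): 19

Answer: 19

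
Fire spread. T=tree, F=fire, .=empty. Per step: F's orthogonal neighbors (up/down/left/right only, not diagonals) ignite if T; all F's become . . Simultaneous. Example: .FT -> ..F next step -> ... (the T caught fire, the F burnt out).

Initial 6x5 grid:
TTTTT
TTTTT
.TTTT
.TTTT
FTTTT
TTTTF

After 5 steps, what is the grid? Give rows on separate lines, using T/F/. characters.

Step 1: 4 trees catch fire, 2 burn out
  TTTTT
  TTTTT
  .TTTT
  .TTTT
  .FTTF
  FTTF.
Step 2: 6 trees catch fire, 4 burn out
  TTTTT
  TTTTT
  .TTTT
  .FTTF
  ..FF.
  .FF..
Step 3: 4 trees catch fire, 6 burn out
  TTTTT
  TTTTT
  .FTTF
  ..FF.
  .....
  .....
Step 4: 4 trees catch fire, 4 burn out
  TTTTT
  TFTTF
  ..FF.
  .....
  .....
  .....
Step 5: 5 trees catch fire, 4 burn out
  TFTTF
  F.FF.
  .....
  .....
  .....
  .....

TFTTF
F.FF.
.....
.....
.....
.....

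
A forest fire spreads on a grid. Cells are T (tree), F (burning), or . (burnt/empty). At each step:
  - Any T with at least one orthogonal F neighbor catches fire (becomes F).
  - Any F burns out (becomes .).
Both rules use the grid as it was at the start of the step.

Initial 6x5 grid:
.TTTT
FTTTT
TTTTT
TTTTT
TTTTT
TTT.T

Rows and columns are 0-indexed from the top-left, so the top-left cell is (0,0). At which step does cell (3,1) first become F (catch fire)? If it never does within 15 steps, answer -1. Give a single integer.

Step 1: cell (3,1)='T' (+2 fires, +1 burnt)
Step 2: cell (3,1)='T' (+4 fires, +2 burnt)
Step 3: cell (3,1)='F' (+5 fires, +4 burnt)
  -> target ignites at step 3
Step 4: cell (3,1)='.' (+6 fires, +5 burnt)
Step 5: cell (3,1)='.' (+5 fires, +6 burnt)
Step 6: cell (3,1)='.' (+3 fires, +5 burnt)
Step 7: cell (3,1)='.' (+1 fires, +3 burnt)
Step 8: cell (3,1)='.' (+1 fires, +1 burnt)
Step 9: cell (3,1)='.' (+0 fires, +1 burnt)
  fire out at step 9

3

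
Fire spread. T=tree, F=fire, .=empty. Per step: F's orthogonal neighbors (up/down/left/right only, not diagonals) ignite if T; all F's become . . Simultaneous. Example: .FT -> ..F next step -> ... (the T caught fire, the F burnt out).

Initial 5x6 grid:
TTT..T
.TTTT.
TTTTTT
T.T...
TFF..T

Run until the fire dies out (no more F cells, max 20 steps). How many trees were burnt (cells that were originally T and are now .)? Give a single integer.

Step 1: +2 fires, +2 burnt (F count now 2)
Step 2: +2 fires, +2 burnt (F count now 2)
Step 3: +4 fires, +2 burnt (F count now 4)
Step 4: +4 fires, +4 burnt (F count now 4)
Step 5: +3 fires, +4 burnt (F count now 3)
Step 6: +1 fires, +3 burnt (F count now 1)
Step 7: +0 fires, +1 burnt (F count now 0)
Fire out after step 7
Initially T: 18, now '.': 28
Total burnt (originally-T cells now '.'): 16

Answer: 16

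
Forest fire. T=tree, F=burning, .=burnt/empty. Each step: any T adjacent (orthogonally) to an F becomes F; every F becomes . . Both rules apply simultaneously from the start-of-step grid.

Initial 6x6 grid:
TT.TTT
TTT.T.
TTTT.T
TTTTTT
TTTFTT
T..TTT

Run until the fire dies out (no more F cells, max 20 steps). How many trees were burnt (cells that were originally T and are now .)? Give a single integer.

Step 1: +4 fires, +1 burnt (F count now 4)
Step 2: +6 fires, +4 burnt (F count now 6)
Step 3: +5 fires, +6 burnt (F count now 5)
Step 4: +5 fires, +5 burnt (F count now 5)
Step 5: +2 fires, +5 burnt (F count now 2)
Step 6: +2 fires, +2 burnt (F count now 2)
Step 7: +1 fires, +2 burnt (F count now 1)
Step 8: +0 fires, +1 burnt (F count now 0)
Fire out after step 8
Initially T: 29, now '.': 32
Total burnt (originally-T cells now '.'): 25

Answer: 25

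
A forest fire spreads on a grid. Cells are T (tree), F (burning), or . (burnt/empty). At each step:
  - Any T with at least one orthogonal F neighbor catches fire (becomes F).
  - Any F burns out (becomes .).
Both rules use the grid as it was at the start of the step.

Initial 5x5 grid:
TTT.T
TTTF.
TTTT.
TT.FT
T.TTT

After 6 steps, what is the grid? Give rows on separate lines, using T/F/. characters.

Step 1: 4 trees catch fire, 2 burn out
  TTT.T
  TTF..
  TTTF.
  TT..F
  T.TFT
Step 2: 5 trees catch fire, 4 burn out
  TTF.T
  TF...
  TTF..
  TT...
  T.F.F
Step 3: 3 trees catch fire, 5 burn out
  TF..T
  F....
  TF...
  TT...
  T....
Step 4: 3 trees catch fire, 3 burn out
  F...T
  .....
  F....
  TF...
  T....
Step 5: 1 trees catch fire, 3 burn out
  ....T
  .....
  .....
  F....
  T....
Step 6: 1 trees catch fire, 1 burn out
  ....T
  .....
  .....
  .....
  F....

....T
.....
.....
.....
F....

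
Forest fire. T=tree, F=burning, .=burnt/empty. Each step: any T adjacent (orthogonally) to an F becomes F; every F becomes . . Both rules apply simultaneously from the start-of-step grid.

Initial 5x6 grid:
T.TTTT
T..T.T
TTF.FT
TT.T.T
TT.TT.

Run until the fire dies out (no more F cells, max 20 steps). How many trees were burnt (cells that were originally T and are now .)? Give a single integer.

Answer: 16

Derivation:
Step 1: +2 fires, +2 burnt (F count now 2)
Step 2: +4 fires, +2 burnt (F count now 4)
Step 3: +4 fires, +4 burnt (F count now 4)
Step 4: +3 fires, +4 burnt (F count now 3)
Step 5: +1 fires, +3 burnt (F count now 1)
Step 6: +2 fires, +1 burnt (F count now 2)
Step 7: +0 fires, +2 burnt (F count now 0)
Fire out after step 7
Initially T: 19, now '.': 27
Total burnt (originally-T cells now '.'): 16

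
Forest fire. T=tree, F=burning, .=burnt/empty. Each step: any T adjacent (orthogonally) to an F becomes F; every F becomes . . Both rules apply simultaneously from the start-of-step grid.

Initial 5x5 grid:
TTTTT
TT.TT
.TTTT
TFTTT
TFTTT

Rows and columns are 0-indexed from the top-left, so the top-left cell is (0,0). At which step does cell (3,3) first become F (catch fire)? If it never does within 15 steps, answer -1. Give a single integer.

Step 1: cell (3,3)='T' (+5 fires, +2 burnt)
Step 2: cell (3,3)='F' (+4 fires, +5 burnt)
  -> target ignites at step 2
Step 3: cell (3,3)='.' (+5 fires, +4 burnt)
Step 4: cell (3,3)='.' (+4 fires, +5 burnt)
Step 5: cell (3,3)='.' (+2 fires, +4 burnt)
Step 6: cell (3,3)='.' (+1 fires, +2 burnt)
Step 7: cell (3,3)='.' (+0 fires, +1 burnt)
  fire out at step 7

2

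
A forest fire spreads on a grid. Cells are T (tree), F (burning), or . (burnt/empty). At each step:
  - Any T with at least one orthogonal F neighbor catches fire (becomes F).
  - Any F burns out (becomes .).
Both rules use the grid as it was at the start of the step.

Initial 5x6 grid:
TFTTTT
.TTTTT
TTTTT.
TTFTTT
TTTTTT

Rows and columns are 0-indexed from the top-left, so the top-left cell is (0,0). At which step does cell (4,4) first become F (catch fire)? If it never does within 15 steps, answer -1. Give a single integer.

Step 1: cell (4,4)='T' (+7 fires, +2 burnt)
Step 2: cell (4,4)='T' (+8 fires, +7 burnt)
Step 3: cell (4,4)='F' (+7 fires, +8 burnt)
  -> target ignites at step 3
Step 4: cell (4,4)='.' (+3 fires, +7 burnt)
Step 5: cell (4,4)='.' (+1 fires, +3 burnt)
Step 6: cell (4,4)='.' (+0 fires, +1 burnt)
  fire out at step 6

3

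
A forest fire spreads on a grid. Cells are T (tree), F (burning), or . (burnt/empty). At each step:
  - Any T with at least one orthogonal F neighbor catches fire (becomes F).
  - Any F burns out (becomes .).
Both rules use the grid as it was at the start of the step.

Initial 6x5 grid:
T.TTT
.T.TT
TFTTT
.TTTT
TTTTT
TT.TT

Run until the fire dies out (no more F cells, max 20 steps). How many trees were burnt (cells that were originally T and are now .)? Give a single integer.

Step 1: +4 fires, +1 burnt (F count now 4)
Step 2: +3 fires, +4 burnt (F count now 3)
Step 3: +6 fires, +3 burnt (F count now 6)
Step 4: +5 fires, +6 burnt (F count now 5)
Step 5: +4 fires, +5 burnt (F count now 4)
Step 6: +1 fires, +4 burnt (F count now 1)
Step 7: +0 fires, +1 burnt (F count now 0)
Fire out after step 7
Initially T: 24, now '.': 29
Total burnt (originally-T cells now '.'): 23

Answer: 23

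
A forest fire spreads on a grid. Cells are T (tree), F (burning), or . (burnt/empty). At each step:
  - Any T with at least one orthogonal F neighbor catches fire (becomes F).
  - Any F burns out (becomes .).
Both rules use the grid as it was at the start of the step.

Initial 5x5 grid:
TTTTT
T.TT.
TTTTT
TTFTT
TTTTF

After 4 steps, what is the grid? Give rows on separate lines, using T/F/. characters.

Step 1: 6 trees catch fire, 2 burn out
  TTTTT
  T.TT.
  TTFTT
  TF.FF
  TTFF.
Step 2: 6 trees catch fire, 6 burn out
  TTTTT
  T.FT.
  TF.FF
  F....
  TF...
Step 3: 4 trees catch fire, 6 burn out
  TTFTT
  T..F.
  F....
  .....
  F....
Step 4: 3 trees catch fire, 4 burn out
  TF.FT
  F....
  .....
  .....
  .....

TF.FT
F....
.....
.....
.....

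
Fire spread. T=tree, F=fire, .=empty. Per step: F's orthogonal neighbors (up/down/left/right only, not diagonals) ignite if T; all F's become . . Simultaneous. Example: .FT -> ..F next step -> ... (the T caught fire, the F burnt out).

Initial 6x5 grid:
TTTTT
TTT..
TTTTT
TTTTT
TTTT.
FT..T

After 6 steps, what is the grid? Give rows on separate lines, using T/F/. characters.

Step 1: 2 trees catch fire, 1 burn out
  TTTTT
  TTT..
  TTTTT
  TTTTT
  FTTT.
  .F..T
Step 2: 2 trees catch fire, 2 burn out
  TTTTT
  TTT..
  TTTTT
  FTTTT
  .FTT.
  ....T
Step 3: 3 trees catch fire, 2 burn out
  TTTTT
  TTT..
  FTTTT
  .FTTT
  ..FT.
  ....T
Step 4: 4 trees catch fire, 3 burn out
  TTTTT
  FTT..
  .FTTT
  ..FTT
  ...F.
  ....T
Step 5: 4 trees catch fire, 4 burn out
  FTTTT
  .FT..
  ..FTT
  ...FT
  .....
  ....T
Step 6: 4 trees catch fire, 4 burn out
  .FTTT
  ..F..
  ...FT
  ....F
  .....
  ....T

.FTTT
..F..
...FT
....F
.....
....T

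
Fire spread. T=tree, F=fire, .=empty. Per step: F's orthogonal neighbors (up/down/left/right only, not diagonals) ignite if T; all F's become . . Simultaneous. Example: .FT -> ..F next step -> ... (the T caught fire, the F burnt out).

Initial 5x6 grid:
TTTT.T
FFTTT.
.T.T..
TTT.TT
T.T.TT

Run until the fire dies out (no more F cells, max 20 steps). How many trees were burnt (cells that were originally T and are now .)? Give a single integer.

Answer: 14

Derivation:
Step 1: +4 fires, +2 burnt (F count now 4)
Step 2: +3 fires, +4 burnt (F count now 3)
Step 3: +5 fires, +3 burnt (F count now 5)
Step 4: +2 fires, +5 burnt (F count now 2)
Step 5: +0 fires, +2 burnt (F count now 0)
Fire out after step 5
Initially T: 19, now '.': 25
Total burnt (originally-T cells now '.'): 14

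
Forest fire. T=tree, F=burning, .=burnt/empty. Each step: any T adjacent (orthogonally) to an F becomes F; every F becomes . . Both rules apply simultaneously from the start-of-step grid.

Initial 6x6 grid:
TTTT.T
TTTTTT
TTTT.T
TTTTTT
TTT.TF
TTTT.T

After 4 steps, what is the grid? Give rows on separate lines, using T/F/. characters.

Step 1: 3 trees catch fire, 1 burn out
  TTTT.T
  TTTTTT
  TTTT.T
  TTTTTF
  TTT.F.
  TTTT.F
Step 2: 2 trees catch fire, 3 burn out
  TTTT.T
  TTTTTT
  TTTT.F
  TTTTF.
  TTT...
  TTTT..
Step 3: 2 trees catch fire, 2 burn out
  TTTT.T
  TTTTTF
  TTTT..
  TTTF..
  TTT...
  TTTT..
Step 4: 4 trees catch fire, 2 burn out
  TTTT.F
  TTTTF.
  TTTF..
  TTF...
  TTT...
  TTTT..

TTTT.F
TTTTF.
TTTF..
TTF...
TTT...
TTTT..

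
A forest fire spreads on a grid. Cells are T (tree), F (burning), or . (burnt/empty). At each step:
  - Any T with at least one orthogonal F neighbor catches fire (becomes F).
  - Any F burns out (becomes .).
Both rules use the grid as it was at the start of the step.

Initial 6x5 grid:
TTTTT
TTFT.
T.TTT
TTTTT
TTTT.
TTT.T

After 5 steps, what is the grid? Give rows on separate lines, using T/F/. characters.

Step 1: 4 trees catch fire, 1 burn out
  TTFTT
  TF.F.
  T.FTT
  TTTTT
  TTTT.
  TTT.T
Step 2: 5 trees catch fire, 4 burn out
  TF.FT
  F....
  T..FT
  TTFTT
  TTTT.
  TTT.T
Step 3: 7 trees catch fire, 5 burn out
  F...F
  .....
  F...F
  TF.FT
  TTFT.
  TTT.T
Step 4: 5 trees catch fire, 7 burn out
  .....
  .....
  .....
  F...F
  TF.F.
  TTF.T
Step 5: 2 trees catch fire, 5 burn out
  .....
  .....
  .....
  .....
  F....
  TF..T

.....
.....
.....
.....
F....
TF..T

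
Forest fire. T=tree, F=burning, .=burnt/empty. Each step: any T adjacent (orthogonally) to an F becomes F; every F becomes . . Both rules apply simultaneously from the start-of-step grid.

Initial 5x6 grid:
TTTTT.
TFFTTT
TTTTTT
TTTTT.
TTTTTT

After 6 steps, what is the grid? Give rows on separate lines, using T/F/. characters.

Step 1: 6 trees catch fire, 2 burn out
  TFFTT.
  F..FTT
  TFFTTT
  TTTTT.
  TTTTTT
Step 2: 7 trees catch fire, 6 burn out
  F..FT.
  ....FT
  F..FTT
  TFFTT.
  TTTTTT
Step 3: 7 trees catch fire, 7 burn out
  ....F.
  .....F
  ....FT
  F..FT.
  TFFTTT
Step 4: 4 trees catch fire, 7 burn out
  ......
  ......
  .....F
  ....F.
  F..FTT
Step 5: 1 trees catch fire, 4 burn out
  ......
  ......
  ......
  ......
  ....FT
Step 6: 1 trees catch fire, 1 burn out
  ......
  ......
  ......
  ......
  .....F

......
......
......
......
.....F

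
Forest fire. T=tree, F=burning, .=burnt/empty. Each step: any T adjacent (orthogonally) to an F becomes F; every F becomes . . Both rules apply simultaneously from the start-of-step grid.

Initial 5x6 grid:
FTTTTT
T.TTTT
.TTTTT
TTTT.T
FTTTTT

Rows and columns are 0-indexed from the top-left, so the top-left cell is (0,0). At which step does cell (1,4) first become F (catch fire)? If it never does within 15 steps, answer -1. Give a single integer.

Step 1: cell (1,4)='T' (+4 fires, +2 burnt)
Step 2: cell (1,4)='T' (+3 fires, +4 burnt)
Step 3: cell (1,4)='T' (+5 fires, +3 burnt)
Step 4: cell (1,4)='T' (+5 fires, +5 burnt)
Step 5: cell (1,4)='F' (+4 fires, +5 burnt)
  -> target ignites at step 5
Step 6: cell (1,4)='.' (+3 fires, +4 burnt)
Step 7: cell (1,4)='.' (+1 fires, +3 burnt)
Step 8: cell (1,4)='.' (+0 fires, +1 burnt)
  fire out at step 8

5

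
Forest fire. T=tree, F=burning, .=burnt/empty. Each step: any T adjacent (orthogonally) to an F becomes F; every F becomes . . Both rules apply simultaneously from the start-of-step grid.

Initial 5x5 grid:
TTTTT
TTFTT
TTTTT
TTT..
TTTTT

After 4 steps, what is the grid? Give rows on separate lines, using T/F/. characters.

Step 1: 4 trees catch fire, 1 burn out
  TTFTT
  TF.FT
  TTFTT
  TTT..
  TTTTT
Step 2: 7 trees catch fire, 4 burn out
  TF.FT
  F...F
  TF.FT
  TTF..
  TTTTT
Step 3: 6 trees catch fire, 7 burn out
  F...F
  .....
  F...F
  TF...
  TTFTT
Step 4: 3 trees catch fire, 6 burn out
  .....
  .....
  .....
  F....
  TF.FT

.....
.....
.....
F....
TF.FT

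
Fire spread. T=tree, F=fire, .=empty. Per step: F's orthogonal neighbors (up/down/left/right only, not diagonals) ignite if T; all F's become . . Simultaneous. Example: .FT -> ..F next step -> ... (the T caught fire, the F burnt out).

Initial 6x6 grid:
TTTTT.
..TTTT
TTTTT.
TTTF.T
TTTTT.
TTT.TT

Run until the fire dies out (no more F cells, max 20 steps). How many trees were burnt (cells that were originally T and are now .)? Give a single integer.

Answer: 27

Derivation:
Step 1: +3 fires, +1 burnt (F count now 3)
Step 2: +6 fires, +3 burnt (F count now 6)
Step 3: +8 fires, +6 burnt (F count now 8)
Step 4: +7 fires, +8 burnt (F count now 7)
Step 5: +2 fires, +7 burnt (F count now 2)
Step 6: +1 fires, +2 burnt (F count now 1)
Step 7: +0 fires, +1 burnt (F count now 0)
Fire out after step 7
Initially T: 28, now '.': 35
Total burnt (originally-T cells now '.'): 27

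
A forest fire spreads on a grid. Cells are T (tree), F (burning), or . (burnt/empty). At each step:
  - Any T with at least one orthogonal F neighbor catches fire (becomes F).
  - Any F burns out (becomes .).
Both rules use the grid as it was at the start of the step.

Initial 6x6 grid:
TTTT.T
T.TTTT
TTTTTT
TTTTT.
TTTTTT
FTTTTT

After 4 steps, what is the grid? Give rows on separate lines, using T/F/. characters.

Step 1: 2 trees catch fire, 1 burn out
  TTTT.T
  T.TTTT
  TTTTTT
  TTTTT.
  FTTTTT
  .FTTTT
Step 2: 3 trees catch fire, 2 burn out
  TTTT.T
  T.TTTT
  TTTTTT
  FTTTT.
  .FTTTT
  ..FTTT
Step 3: 4 trees catch fire, 3 burn out
  TTTT.T
  T.TTTT
  FTTTTT
  .FTTT.
  ..FTTT
  ...FTT
Step 4: 5 trees catch fire, 4 burn out
  TTTT.T
  F.TTTT
  .FTTTT
  ..FTT.
  ...FTT
  ....FT

TTTT.T
F.TTTT
.FTTTT
..FTT.
...FTT
....FT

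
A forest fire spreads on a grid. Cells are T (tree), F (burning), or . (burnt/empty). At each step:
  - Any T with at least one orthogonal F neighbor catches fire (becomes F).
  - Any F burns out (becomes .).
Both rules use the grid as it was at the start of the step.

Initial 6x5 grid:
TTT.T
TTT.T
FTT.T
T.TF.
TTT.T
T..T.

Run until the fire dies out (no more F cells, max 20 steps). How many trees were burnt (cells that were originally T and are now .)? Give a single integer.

Answer: 14

Derivation:
Step 1: +4 fires, +2 burnt (F count now 4)
Step 2: +5 fires, +4 burnt (F count now 5)
Step 3: +4 fires, +5 burnt (F count now 4)
Step 4: +1 fires, +4 burnt (F count now 1)
Step 5: +0 fires, +1 burnt (F count now 0)
Fire out after step 5
Initially T: 19, now '.': 25
Total burnt (originally-T cells now '.'): 14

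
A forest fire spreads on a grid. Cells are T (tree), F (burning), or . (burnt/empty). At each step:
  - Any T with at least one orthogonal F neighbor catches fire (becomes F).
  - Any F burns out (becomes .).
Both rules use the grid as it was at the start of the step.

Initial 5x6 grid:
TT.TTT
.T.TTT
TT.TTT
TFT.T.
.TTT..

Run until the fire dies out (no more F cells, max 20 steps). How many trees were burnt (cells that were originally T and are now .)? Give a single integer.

Answer: 10

Derivation:
Step 1: +4 fires, +1 burnt (F count now 4)
Step 2: +3 fires, +4 burnt (F count now 3)
Step 3: +2 fires, +3 burnt (F count now 2)
Step 4: +1 fires, +2 burnt (F count now 1)
Step 5: +0 fires, +1 burnt (F count now 0)
Fire out after step 5
Initially T: 20, now '.': 20
Total burnt (originally-T cells now '.'): 10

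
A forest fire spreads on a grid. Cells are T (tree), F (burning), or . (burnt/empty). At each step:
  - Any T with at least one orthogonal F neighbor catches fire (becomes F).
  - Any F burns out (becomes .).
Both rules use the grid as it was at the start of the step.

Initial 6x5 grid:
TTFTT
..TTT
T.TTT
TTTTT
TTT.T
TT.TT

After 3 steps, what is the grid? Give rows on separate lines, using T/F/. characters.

Step 1: 3 trees catch fire, 1 burn out
  TF.FT
  ..FTT
  T.TTT
  TTTTT
  TTT.T
  TT.TT
Step 2: 4 trees catch fire, 3 burn out
  F...F
  ...FT
  T.FTT
  TTTTT
  TTT.T
  TT.TT
Step 3: 3 trees catch fire, 4 burn out
  .....
  ....F
  T..FT
  TTFTT
  TTT.T
  TT.TT

.....
....F
T..FT
TTFTT
TTT.T
TT.TT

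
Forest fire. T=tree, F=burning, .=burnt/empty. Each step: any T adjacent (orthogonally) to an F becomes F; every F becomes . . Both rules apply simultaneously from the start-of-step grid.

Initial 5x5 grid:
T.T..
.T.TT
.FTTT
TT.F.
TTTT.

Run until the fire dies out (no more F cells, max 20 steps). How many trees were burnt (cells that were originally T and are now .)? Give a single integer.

Answer: 12

Derivation:
Step 1: +5 fires, +2 burnt (F count now 5)
Step 2: +5 fires, +5 burnt (F count now 5)
Step 3: +2 fires, +5 burnt (F count now 2)
Step 4: +0 fires, +2 burnt (F count now 0)
Fire out after step 4
Initially T: 14, now '.': 23
Total burnt (originally-T cells now '.'): 12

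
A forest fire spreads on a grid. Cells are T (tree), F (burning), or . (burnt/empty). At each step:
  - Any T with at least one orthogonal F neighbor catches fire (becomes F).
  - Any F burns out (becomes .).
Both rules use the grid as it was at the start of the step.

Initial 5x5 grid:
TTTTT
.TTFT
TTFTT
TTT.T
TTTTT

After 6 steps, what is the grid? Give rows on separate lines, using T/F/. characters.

Step 1: 6 trees catch fire, 2 burn out
  TTTFT
  .TF.F
  TF.FT
  TTF.T
  TTTTT
Step 2: 7 trees catch fire, 6 burn out
  TTF.F
  .F...
  F...F
  TF..T
  TTFTT
Step 3: 5 trees catch fire, 7 burn out
  TF...
  .....
  .....
  F...F
  TF.FT
Step 4: 3 trees catch fire, 5 burn out
  F....
  .....
  .....
  .....
  F...F
Step 5: 0 trees catch fire, 3 burn out
  .....
  .....
  .....
  .....
  .....
Step 6: 0 trees catch fire, 0 burn out
  .....
  .....
  .....
  .....
  .....

.....
.....
.....
.....
.....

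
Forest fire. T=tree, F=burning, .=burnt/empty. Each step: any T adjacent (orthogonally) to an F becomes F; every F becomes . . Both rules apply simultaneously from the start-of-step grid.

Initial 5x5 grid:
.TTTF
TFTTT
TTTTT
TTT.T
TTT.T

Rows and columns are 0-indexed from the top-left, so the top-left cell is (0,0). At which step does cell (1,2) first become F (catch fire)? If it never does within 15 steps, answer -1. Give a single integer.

Step 1: cell (1,2)='F' (+6 fires, +2 burnt)
  -> target ignites at step 1
Step 2: cell (1,2)='.' (+6 fires, +6 burnt)
Step 3: cell (1,2)='.' (+5 fires, +6 burnt)
Step 4: cell (1,2)='.' (+3 fires, +5 burnt)
Step 5: cell (1,2)='.' (+0 fires, +3 burnt)
  fire out at step 5

1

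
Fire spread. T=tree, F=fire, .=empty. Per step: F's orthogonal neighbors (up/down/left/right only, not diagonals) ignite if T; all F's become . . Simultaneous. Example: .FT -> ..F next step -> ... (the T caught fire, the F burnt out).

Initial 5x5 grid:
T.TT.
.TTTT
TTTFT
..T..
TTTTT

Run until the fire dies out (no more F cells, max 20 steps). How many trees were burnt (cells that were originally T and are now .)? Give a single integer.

Answer: 16

Derivation:
Step 1: +3 fires, +1 burnt (F count now 3)
Step 2: +5 fires, +3 burnt (F count now 5)
Step 3: +4 fires, +5 burnt (F count now 4)
Step 4: +2 fires, +4 burnt (F count now 2)
Step 5: +2 fires, +2 burnt (F count now 2)
Step 6: +0 fires, +2 burnt (F count now 0)
Fire out after step 6
Initially T: 17, now '.': 24
Total burnt (originally-T cells now '.'): 16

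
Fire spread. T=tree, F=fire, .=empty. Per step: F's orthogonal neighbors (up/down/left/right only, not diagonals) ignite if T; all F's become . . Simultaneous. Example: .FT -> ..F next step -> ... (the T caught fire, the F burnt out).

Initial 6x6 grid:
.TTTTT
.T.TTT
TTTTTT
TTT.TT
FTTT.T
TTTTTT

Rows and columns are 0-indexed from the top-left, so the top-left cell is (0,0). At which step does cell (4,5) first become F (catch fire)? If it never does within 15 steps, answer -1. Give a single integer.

Step 1: cell (4,5)='T' (+3 fires, +1 burnt)
Step 2: cell (4,5)='T' (+4 fires, +3 burnt)
Step 3: cell (4,5)='T' (+4 fires, +4 burnt)
Step 4: cell (4,5)='T' (+3 fires, +4 burnt)
Step 5: cell (4,5)='T' (+3 fires, +3 burnt)
Step 6: cell (4,5)='T' (+4 fires, +3 burnt)
Step 7: cell (4,5)='F' (+5 fires, +4 burnt)
  -> target ignites at step 7
Step 8: cell (4,5)='.' (+3 fires, +5 burnt)
Step 9: cell (4,5)='.' (+1 fires, +3 burnt)
Step 10: cell (4,5)='.' (+0 fires, +1 burnt)
  fire out at step 10

7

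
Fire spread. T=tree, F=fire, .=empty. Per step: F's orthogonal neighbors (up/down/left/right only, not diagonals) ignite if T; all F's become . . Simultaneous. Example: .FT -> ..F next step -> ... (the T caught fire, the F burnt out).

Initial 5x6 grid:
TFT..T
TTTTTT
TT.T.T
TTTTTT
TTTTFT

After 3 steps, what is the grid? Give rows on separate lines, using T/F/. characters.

Step 1: 6 trees catch fire, 2 burn out
  F.F..T
  TFTTTT
  TT.T.T
  TTTTFT
  TTTF.F
Step 2: 6 trees catch fire, 6 burn out
  .....T
  F.FTTT
  TF.T.T
  TTTF.F
  TTF...
Step 3: 7 trees catch fire, 6 burn out
  .....T
  ...FTT
  F..F.F
  TFF...
  TF....

.....T
...FTT
F..F.F
TFF...
TF....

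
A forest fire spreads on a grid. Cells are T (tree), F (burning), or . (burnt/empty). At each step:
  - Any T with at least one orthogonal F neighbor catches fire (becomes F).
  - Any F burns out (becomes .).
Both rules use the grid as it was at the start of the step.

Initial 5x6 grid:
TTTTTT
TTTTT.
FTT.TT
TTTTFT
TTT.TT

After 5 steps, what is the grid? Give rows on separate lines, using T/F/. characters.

Step 1: 7 trees catch fire, 2 burn out
  TTTTTT
  FTTTT.
  .FT.FT
  FTTF.F
  TTT.FT
Step 2: 9 trees catch fire, 7 burn out
  FTTTTT
  .FTTF.
  ..F..F
  .FF...
  FTT..F
Step 3: 6 trees catch fire, 9 burn out
  .FTTFT
  ..FF..
  ......
  ......
  .FF...
Step 4: 3 trees catch fire, 6 burn out
  ..FF.F
  ......
  ......
  ......
  ......
Step 5: 0 trees catch fire, 3 burn out
  ......
  ......
  ......
  ......
  ......

......
......
......
......
......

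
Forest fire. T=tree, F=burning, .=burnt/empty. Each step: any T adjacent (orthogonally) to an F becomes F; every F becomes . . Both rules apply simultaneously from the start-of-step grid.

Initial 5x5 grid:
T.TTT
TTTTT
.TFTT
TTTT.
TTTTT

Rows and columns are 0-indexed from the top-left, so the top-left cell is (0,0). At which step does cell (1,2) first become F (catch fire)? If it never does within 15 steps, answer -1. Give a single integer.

Step 1: cell (1,2)='F' (+4 fires, +1 burnt)
  -> target ignites at step 1
Step 2: cell (1,2)='.' (+7 fires, +4 burnt)
Step 3: cell (1,2)='.' (+6 fires, +7 burnt)
Step 4: cell (1,2)='.' (+4 fires, +6 burnt)
Step 5: cell (1,2)='.' (+0 fires, +4 burnt)
  fire out at step 5

1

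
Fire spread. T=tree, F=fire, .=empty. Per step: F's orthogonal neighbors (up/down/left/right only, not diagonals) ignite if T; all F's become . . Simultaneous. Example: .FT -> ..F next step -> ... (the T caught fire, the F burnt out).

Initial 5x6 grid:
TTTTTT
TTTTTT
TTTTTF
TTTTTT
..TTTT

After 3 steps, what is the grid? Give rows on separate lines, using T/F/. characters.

Step 1: 3 trees catch fire, 1 burn out
  TTTTTT
  TTTTTF
  TTTTF.
  TTTTTF
  ..TTTT
Step 2: 5 trees catch fire, 3 burn out
  TTTTTF
  TTTTF.
  TTTF..
  TTTTF.
  ..TTTF
Step 3: 5 trees catch fire, 5 burn out
  TTTTF.
  TTTF..
  TTF...
  TTTF..
  ..TTF.

TTTTF.
TTTF..
TTF...
TTTF..
..TTF.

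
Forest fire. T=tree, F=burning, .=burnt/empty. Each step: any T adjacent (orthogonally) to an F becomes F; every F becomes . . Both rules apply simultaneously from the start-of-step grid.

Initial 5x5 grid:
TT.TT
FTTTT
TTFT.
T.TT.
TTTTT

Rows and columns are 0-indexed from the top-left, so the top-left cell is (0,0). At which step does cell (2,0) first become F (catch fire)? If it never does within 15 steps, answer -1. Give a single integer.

Step 1: cell (2,0)='F' (+7 fires, +2 burnt)
  -> target ignites at step 1
Step 2: cell (2,0)='.' (+5 fires, +7 burnt)
Step 3: cell (2,0)='.' (+5 fires, +5 burnt)
Step 4: cell (2,0)='.' (+2 fires, +5 burnt)
Step 5: cell (2,0)='.' (+0 fires, +2 burnt)
  fire out at step 5

1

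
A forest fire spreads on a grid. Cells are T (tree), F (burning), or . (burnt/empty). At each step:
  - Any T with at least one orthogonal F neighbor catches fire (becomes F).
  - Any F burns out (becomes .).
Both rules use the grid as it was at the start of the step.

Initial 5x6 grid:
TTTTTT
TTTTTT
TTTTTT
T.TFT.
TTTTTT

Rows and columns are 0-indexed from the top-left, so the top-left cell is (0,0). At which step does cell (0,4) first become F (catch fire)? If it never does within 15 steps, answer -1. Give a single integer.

Step 1: cell (0,4)='T' (+4 fires, +1 burnt)
Step 2: cell (0,4)='T' (+5 fires, +4 burnt)
Step 3: cell (0,4)='T' (+7 fires, +5 burnt)
Step 4: cell (0,4)='F' (+6 fires, +7 burnt)
  -> target ignites at step 4
Step 5: cell (0,4)='.' (+4 fires, +6 burnt)
Step 6: cell (0,4)='.' (+1 fires, +4 burnt)
Step 7: cell (0,4)='.' (+0 fires, +1 burnt)
  fire out at step 7

4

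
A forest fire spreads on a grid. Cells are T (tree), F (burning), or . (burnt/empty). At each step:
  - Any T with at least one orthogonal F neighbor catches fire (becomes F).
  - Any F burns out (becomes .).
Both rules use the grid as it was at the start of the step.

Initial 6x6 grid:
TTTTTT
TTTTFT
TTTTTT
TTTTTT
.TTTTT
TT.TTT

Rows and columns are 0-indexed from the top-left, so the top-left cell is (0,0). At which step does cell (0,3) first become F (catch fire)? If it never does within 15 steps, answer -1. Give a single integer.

Step 1: cell (0,3)='T' (+4 fires, +1 burnt)
Step 2: cell (0,3)='F' (+6 fires, +4 burnt)
  -> target ignites at step 2
Step 3: cell (0,3)='.' (+6 fires, +6 burnt)
Step 4: cell (0,3)='.' (+7 fires, +6 burnt)
Step 5: cell (0,3)='.' (+6 fires, +7 burnt)
Step 6: cell (0,3)='.' (+2 fires, +6 burnt)
Step 7: cell (0,3)='.' (+1 fires, +2 burnt)
Step 8: cell (0,3)='.' (+1 fires, +1 burnt)
Step 9: cell (0,3)='.' (+0 fires, +1 burnt)
  fire out at step 9

2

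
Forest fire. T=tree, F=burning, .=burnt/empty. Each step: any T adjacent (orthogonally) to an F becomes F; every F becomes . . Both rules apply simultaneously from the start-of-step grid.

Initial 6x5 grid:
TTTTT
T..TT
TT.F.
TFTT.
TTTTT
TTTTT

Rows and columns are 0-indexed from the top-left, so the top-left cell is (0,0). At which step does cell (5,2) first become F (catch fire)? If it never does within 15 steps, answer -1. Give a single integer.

Step 1: cell (5,2)='T' (+6 fires, +2 burnt)
Step 2: cell (5,2)='T' (+7 fires, +6 burnt)
Step 3: cell (5,2)='F' (+7 fires, +7 burnt)
  -> target ignites at step 3
Step 4: cell (5,2)='.' (+3 fires, +7 burnt)
Step 5: cell (5,2)='.' (+0 fires, +3 burnt)
  fire out at step 5

3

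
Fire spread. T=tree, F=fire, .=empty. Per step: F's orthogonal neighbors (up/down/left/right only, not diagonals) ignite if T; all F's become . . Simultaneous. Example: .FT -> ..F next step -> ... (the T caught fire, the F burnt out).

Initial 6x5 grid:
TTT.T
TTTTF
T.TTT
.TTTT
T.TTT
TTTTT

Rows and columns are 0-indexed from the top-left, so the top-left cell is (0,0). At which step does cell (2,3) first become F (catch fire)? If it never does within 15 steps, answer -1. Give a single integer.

Step 1: cell (2,3)='T' (+3 fires, +1 burnt)
Step 2: cell (2,3)='F' (+3 fires, +3 burnt)
  -> target ignites at step 2
Step 3: cell (2,3)='.' (+5 fires, +3 burnt)
Step 4: cell (2,3)='.' (+5 fires, +5 burnt)
Step 5: cell (2,3)='.' (+5 fires, +5 burnt)
Step 6: cell (2,3)='.' (+1 fires, +5 burnt)
Step 7: cell (2,3)='.' (+1 fires, +1 burnt)
Step 8: cell (2,3)='.' (+1 fires, +1 burnt)
Step 9: cell (2,3)='.' (+1 fires, +1 burnt)
Step 10: cell (2,3)='.' (+0 fires, +1 burnt)
  fire out at step 10

2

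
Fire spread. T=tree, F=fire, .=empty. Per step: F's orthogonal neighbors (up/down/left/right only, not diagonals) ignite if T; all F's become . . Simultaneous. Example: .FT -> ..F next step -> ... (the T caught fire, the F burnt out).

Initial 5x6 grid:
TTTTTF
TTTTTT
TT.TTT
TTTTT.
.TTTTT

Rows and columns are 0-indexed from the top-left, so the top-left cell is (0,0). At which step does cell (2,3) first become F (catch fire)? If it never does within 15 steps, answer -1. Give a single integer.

Step 1: cell (2,3)='T' (+2 fires, +1 burnt)
Step 2: cell (2,3)='T' (+3 fires, +2 burnt)
Step 3: cell (2,3)='T' (+3 fires, +3 burnt)
Step 4: cell (2,3)='F' (+4 fires, +3 burnt)
  -> target ignites at step 4
Step 5: cell (2,3)='.' (+4 fires, +4 burnt)
Step 6: cell (2,3)='.' (+5 fires, +4 burnt)
Step 7: cell (2,3)='.' (+3 fires, +5 burnt)
Step 8: cell (2,3)='.' (+2 fires, +3 burnt)
Step 9: cell (2,3)='.' (+0 fires, +2 burnt)
  fire out at step 9

4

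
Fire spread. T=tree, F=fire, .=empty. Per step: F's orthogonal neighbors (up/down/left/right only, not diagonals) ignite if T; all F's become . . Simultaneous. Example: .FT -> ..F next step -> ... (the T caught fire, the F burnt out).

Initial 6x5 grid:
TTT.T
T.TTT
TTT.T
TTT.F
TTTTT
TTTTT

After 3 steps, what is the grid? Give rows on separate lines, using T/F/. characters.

Step 1: 2 trees catch fire, 1 burn out
  TTT.T
  T.TTT
  TTT.F
  TTT..
  TTTTF
  TTTTT
Step 2: 3 trees catch fire, 2 burn out
  TTT.T
  T.TTF
  TTT..
  TTT..
  TTTF.
  TTTTF
Step 3: 4 trees catch fire, 3 burn out
  TTT.F
  T.TF.
  TTT..
  TTT..
  TTF..
  TTTF.

TTT.F
T.TF.
TTT..
TTT..
TTF..
TTTF.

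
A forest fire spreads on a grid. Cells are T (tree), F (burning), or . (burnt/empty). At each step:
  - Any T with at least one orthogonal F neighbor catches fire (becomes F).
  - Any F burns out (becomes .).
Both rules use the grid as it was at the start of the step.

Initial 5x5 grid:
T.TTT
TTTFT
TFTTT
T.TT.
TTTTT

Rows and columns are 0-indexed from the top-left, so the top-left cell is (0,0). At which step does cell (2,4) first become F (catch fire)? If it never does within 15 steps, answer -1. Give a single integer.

Step 1: cell (2,4)='T' (+7 fires, +2 burnt)
Step 2: cell (2,4)='F' (+7 fires, +7 burnt)
  -> target ignites at step 2
Step 3: cell (2,4)='.' (+4 fires, +7 burnt)
Step 4: cell (2,4)='.' (+2 fires, +4 burnt)
Step 5: cell (2,4)='.' (+0 fires, +2 burnt)
  fire out at step 5

2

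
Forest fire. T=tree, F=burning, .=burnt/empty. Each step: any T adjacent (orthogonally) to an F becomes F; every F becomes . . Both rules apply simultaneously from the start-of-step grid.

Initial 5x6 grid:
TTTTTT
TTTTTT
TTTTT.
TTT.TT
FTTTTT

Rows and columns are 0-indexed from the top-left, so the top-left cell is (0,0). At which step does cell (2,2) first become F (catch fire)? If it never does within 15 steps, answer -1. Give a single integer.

Step 1: cell (2,2)='T' (+2 fires, +1 burnt)
Step 2: cell (2,2)='T' (+3 fires, +2 burnt)
Step 3: cell (2,2)='T' (+4 fires, +3 burnt)
Step 4: cell (2,2)='F' (+4 fires, +4 burnt)
  -> target ignites at step 4
Step 5: cell (2,2)='.' (+5 fires, +4 burnt)
Step 6: cell (2,2)='.' (+4 fires, +5 burnt)
Step 7: cell (2,2)='.' (+2 fires, +4 burnt)
Step 8: cell (2,2)='.' (+2 fires, +2 burnt)
Step 9: cell (2,2)='.' (+1 fires, +2 burnt)
Step 10: cell (2,2)='.' (+0 fires, +1 burnt)
  fire out at step 10

4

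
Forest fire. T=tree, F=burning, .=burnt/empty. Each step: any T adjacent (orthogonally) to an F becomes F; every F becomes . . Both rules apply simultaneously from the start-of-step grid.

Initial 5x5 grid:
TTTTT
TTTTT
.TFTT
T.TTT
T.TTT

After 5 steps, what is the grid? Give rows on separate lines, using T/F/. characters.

Step 1: 4 trees catch fire, 1 burn out
  TTTTT
  TTFTT
  .F.FT
  T.FTT
  T.TTT
Step 2: 6 trees catch fire, 4 burn out
  TTFTT
  TF.FT
  ....F
  T..FT
  T.FTT
Step 3: 6 trees catch fire, 6 burn out
  TF.FT
  F...F
  .....
  T...F
  T..FT
Step 4: 3 trees catch fire, 6 burn out
  F...F
  .....
  .....
  T....
  T...F
Step 5: 0 trees catch fire, 3 burn out
  .....
  .....
  .....
  T....
  T....

.....
.....
.....
T....
T....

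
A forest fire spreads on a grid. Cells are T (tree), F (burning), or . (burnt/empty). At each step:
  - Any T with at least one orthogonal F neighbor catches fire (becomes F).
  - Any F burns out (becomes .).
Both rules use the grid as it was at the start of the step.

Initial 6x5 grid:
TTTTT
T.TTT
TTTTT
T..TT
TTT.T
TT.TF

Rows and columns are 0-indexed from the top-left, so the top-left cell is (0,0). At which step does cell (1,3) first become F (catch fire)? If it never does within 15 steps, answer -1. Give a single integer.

Step 1: cell (1,3)='T' (+2 fires, +1 burnt)
Step 2: cell (1,3)='T' (+1 fires, +2 burnt)
Step 3: cell (1,3)='T' (+2 fires, +1 burnt)
Step 4: cell (1,3)='T' (+2 fires, +2 burnt)
Step 5: cell (1,3)='F' (+3 fires, +2 burnt)
  -> target ignites at step 5
Step 6: cell (1,3)='.' (+3 fires, +3 burnt)
Step 7: cell (1,3)='.' (+2 fires, +3 burnt)
Step 8: cell (1,3)='.' (+3 fires, +2 burnt)
Step 9: cell (1,3)='.' (+2 fires, +3 burnt)
Step 10: cell (1,3)='.' (+2 fires, +2 burnt)
Step 11: cell (1,3)='.' (+2 fires, +2 burnt)
Step 12: cell (1,3)='.' (+0 fires, +2 burnt)
  fire out at step 12

5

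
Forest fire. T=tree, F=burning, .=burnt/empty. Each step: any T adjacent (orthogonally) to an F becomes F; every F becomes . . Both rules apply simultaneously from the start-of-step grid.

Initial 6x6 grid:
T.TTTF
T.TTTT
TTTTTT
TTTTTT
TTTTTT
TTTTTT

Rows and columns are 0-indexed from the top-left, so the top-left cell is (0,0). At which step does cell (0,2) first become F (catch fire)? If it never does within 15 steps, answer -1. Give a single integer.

Step 1: cell (0,2)='T' (+2 fires, +1 burnt)
Step 2: cell (0,2)='T' (+3 fires, +2 burnt)
Step 3: cell (0,2)='F' (+4 fires, +3 burnt)
  -> target ignites at step 3
Step 4: cell (0,2)='.' (+4 fires, +4 burnt)
Step 5: cell (0,2)='.' (+4 fires, +4 burnt)
Step 6: cell (0,2)='.' (+4 fires, +4 burnt)
Step 7: cell (0,2)='.' (+4 fires, +4 burnt)
Step 8: cell (0,2)='.' (+4 fires, +4 burnt)
Step 9: cell (0,2)='.' (+3 fires, +4 burnt)
Step 10: cell (0,2)='.' (+1 fires, +3 burnt)
Step 11: cell (0,2)='.' (+0 fires, +1 burnt)
  fire out at step 11

3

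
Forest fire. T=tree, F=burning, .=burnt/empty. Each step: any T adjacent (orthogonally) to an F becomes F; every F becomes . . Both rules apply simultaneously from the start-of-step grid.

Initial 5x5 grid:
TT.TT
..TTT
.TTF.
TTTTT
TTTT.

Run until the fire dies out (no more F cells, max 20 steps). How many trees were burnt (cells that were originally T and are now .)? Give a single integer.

Answer: 16

Derivation:
Step 1: +3 fires, +1 burnt (F count now 3)
Step 2: +7 fires, +3 burnt (F count now 7)
Step 3: +3 fires, +7 burnt (F count now 3)
Step 4: +2 fires, +3 burnt (F count now 2)
Step 5: +1 fires, +2 burnt (F count now 1)
Step 6: +0 fires, +1 burnt (F count now 0)
Fire out after step 6
Initially T: 18, now '.': 23
Total burnt (originally-T cells now '.'): 16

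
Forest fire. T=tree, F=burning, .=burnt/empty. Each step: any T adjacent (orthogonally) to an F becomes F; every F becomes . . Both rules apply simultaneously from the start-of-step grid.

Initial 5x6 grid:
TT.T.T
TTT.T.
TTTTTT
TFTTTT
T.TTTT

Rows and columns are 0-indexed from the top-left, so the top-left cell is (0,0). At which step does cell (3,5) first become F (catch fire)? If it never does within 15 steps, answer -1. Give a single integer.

Step 1: cell (3,5)='T' (+3 fires, +1 burnt)
Step 2: cell (3,5)='T' (+6 fires, +3 burnt)
Step 3: cell (3,5)='T' (+6 fires, +6 burnt)
Step 4: cell (3,5)='F' (+4 fires, +6 burnt)
  -> target ignites at step 4
Step 5: cell (3,5)='.' (+3 fires, +4 burnt)
Step 6: cell (3,5)='.' (+0 fires, +3 burnt)
  fire out at step 6

4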